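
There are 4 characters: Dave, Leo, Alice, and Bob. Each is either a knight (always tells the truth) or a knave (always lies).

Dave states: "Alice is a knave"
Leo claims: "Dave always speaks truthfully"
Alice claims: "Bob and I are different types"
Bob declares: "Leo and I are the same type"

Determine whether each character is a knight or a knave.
Dave is a knight.
Leo is a knight.
Alice is a knave.
Bob is a knave.

Verification:
- Dave (knight) says "Alice is a knave" - this is TRUE because Alice is a knave.
- Leo (knight) says "Dave always speaks truthfully" - this is TRUE because Dave is a knight.
- Alice (knave) says "Bob and I are different types" - this is FALSE (a lie) because Alice is a knave and Bob is a knave.
- Bob (knave) says "Leo and I are the same type" - this is FALSE (a lie) because Bob is a knave and Leo is a knight.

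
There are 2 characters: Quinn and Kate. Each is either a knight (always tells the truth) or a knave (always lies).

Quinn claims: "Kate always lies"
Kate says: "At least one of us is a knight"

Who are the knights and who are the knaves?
Quinn is a knave.
Kate is a knight.

Verification:
- Quinn (knave) says "Kate always lies" - this is FALSE (a lie) because Kate is a knight.
- Kate (knight) says "At least one of us is a knight" - this is TRUE because Kate is a knight.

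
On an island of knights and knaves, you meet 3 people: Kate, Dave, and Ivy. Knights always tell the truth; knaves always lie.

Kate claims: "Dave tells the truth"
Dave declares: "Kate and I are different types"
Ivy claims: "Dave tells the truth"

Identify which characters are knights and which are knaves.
Kate is a knave.
Dave is a knave.
Ivy is a knave.

Verification:
- Kate (knave) says "Dave tells the truth" - this is FALSE (a lie) because Dave is a knave.
- Dave (knave) says "Kate and I are different types" - this is FALSE (a lie) because Dave is a knave and Kate is a knave.
- Ivy (knave) says "Dave tells the truth" - this is FALSE (a lie) because Dave is a knave.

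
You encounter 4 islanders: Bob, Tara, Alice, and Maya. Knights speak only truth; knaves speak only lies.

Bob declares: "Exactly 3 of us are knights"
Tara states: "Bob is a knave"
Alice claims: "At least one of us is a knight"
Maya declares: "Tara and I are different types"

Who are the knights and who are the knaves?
Bob is a knight.
Tara is a knave.
Alice is a knight.
Maya is a knight.

Verification:
- Bob (knight) says "Exactly 3 of us are knights" - this is TRUE because there are 3 knights.
- Tara (knave) says "Bob is a knave" - this is FALSE (a lie) because Bob is a knight.
- Alice (knight) says "At least one of us is a knight" - this is TRUE because Bob, Alice, and Maya are knights.
- Maya (knight) says "Tara and I are different types" - this is TRUE because Maya is a knight and Tara is a knave.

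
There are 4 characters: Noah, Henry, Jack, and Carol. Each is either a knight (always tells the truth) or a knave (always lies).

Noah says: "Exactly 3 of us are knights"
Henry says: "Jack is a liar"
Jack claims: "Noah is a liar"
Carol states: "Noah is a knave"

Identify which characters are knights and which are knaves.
Noah is a knave.
Henry is a knave.
Jack is a knight.
Carol is a knight.

Verification:
- Noah (knave) says "Exactly 3 of us are knights" - this is FALSE (a lie) because there are 2 knights.
- Henry (knave) says "Jack is a liar" - this is FALSE (a lie) because Jack is a knight.
- Jack (knight) says "Noah is a liar" - this is TRUE because Noah is a knave.
- Carol (knight) says "Noah is a knave" - this is TRUE because Noah is a knave.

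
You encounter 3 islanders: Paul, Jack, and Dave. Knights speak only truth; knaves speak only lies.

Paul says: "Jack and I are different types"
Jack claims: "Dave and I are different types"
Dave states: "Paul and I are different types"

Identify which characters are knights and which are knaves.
Paul is a knave.
Jack is a knave.
Dave is a knave.

Verification:
- Paul (knave) says "Jack and I are different types" - this is FALSE (a lie) because Paul is a knave and Jack is a knave.
- Jack (knave) says "Dave and I are different types" - this is FALSE (a lie) because Jack is a knave and Dave is a knave.
- Dave (knave) says "Paul and I are different types" - this is FALSE (a lie) because Dave is a knave and Paul is a knave.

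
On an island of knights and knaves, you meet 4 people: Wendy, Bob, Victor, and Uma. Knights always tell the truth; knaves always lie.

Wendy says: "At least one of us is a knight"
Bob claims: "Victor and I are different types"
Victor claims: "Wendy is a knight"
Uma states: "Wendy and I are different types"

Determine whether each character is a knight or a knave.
Wendy is a knave.
Bob is a knave.
Victor is a knave.
Uma is a knave.

Verification:
- Wendy (knave) says "At least one of us is a knight" - this is FALSE (a lie) because no one is a knight.
- Bob (knave) says "Victor and I are different types" - this is FALSE (a lie) because Bob is a knave and Victor is a knave.
- Victor (knave) says "Wendy is a knight" - this is FALSE (a lie) because Wendy is a knave.
- Uma (knave) says "Wendy and I are different types" - this is FALSE (a lie) because Uma is a knave and Wendy is a knave.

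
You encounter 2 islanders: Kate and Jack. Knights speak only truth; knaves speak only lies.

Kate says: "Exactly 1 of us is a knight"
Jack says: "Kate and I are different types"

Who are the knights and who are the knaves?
Kate is a knave.
Jack is a knave.

Verification:
- Kate (knave) says "Exactly 1 of us is a knight" - this is FALSE (a lie) because there are 0 knights.
- Jack (knave) says "Kate and I are different types" - this is FALSE (a lie) because Jack is a knave and Kate is a knave.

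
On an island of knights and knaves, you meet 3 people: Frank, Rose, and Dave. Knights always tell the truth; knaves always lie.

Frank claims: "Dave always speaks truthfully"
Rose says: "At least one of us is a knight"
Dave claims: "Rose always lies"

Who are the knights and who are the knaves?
Frank is a knave.
Rose is a knight.
Dave is a knave.

Verification:
- Frank (knave) says "Dave always speaks truthfully" - this is FALSE (a lie) because Dave is a knave.
- Rose (knight) says "At least one of us is a knight" - this is TRUE because Rose is a knight.
- Dave (knave) says "Rose always lies" - this is FALSE (a lie) because Rose is a knight.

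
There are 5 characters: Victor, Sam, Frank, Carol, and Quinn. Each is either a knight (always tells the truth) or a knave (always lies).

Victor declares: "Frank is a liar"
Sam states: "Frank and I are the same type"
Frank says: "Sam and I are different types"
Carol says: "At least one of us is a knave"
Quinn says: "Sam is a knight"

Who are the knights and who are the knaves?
Victor is a knave.
Sam is a knave.
Frank is a knight.
Carol is a knight.
Quinn is a knave.

Verification:
- Victor (knave) says "Frank is a liar" - this is FALSE (a lie) because Frank is a knight.
- Sam (knave) says "Frank and I are the same type" - this is FALSE (a lie) because Sam is a knave and Frank is a knight.
- Frank (knight) says "Sam and I are different types" - this is TRUE because Frank is a knight and Sam is a knave.
- Carol (knight) says "At least one of us is a knave" - this is TRUE because Victor, Sam, and Quinn are knaves.
- Quinn (knave) says "Sam is a knight" - this is FALSE (a lie) because Sam is a knave.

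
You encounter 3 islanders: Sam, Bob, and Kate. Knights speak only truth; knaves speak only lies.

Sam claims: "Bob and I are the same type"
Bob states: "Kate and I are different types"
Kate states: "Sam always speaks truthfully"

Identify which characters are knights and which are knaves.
Sam is a knave.
Bob is a knight.
Kate is a knave.

Verification:
- Sam (knave) says "Bob and I are the same type" - this is FALSE (a lie) because Sam is a knave and Bob is a knight.
- Bob (knight) says "Kate and I are different types" - this is TRUE because Bob is a knight and Kate is a knave.
- Kate (knave) says "Sam always speaks truthfully" - this is FALSE (a lie) because Sam is a knave.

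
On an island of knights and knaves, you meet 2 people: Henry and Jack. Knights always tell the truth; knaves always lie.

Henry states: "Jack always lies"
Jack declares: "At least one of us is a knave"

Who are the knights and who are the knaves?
Henry is a knave.
Jack is a knight.

Verification:
- Henry (knave) says "Jack always lies" - this is FALSE (a lie) because Jack is a knight.
- Jack (knight) says "At least one of us is a knave" - this is TRUE because Henry is a knave.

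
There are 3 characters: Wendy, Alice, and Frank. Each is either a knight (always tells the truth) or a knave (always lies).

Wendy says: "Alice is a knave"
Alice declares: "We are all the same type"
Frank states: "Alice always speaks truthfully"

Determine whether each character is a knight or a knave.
Wendy is a knight.
Alice is a knave.
Frank is a knave.

Verification:
- Wendy (knight) says "Alice is a knave" - this is TRUE because Alice is a knave.
- Alice (knave) says "We are all the same type" - this is FALSE (a lie) because Wendy is a knight and Alice and Frank are knaves.
- Frank (knave) says "Alice always speaks truthfully" - this is FALSE (a lie) because Alice is a knave.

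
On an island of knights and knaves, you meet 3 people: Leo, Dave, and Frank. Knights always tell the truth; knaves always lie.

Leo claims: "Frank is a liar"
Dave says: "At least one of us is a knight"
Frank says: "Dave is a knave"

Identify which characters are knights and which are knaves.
Leo is a knight.
Dave is a knight.
Frank is a knave.

Verification:
- Leo (knight) says "Frank is a liar" - this is TRUE because Frank is a knave.
- Dave (knight) says "At least one of us is a knight" - this is TRUE because Leo and Dave are knights.
- Frank (knave) says "Dave is a knave" - this is FALSE (a lie) because Dave is a knight.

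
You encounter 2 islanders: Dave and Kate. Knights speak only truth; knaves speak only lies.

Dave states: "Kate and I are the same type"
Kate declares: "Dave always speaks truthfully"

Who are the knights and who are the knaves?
Dave is a knight.
Kate is a knight.

Verification:
- Dave (knight) says "Kate and I are the same type" - this is TRUE because Dave is a knight and Kate is a knight.
- Kate (knight) says "Dave always speaks truthfully" - this is TRUE because Dave is a knight.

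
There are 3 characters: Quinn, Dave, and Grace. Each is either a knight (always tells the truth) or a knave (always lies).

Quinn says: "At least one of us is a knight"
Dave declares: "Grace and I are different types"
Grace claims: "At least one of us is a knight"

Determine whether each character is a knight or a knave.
Quinn is a knave.
Dave is a knave.
Grace is a knave.

Verification:
- Quinn (knave) says "At least one of us is a knight" - this is FALSE (a lie) because no one is a knight.
- Dave (knave) says "Grace and I are different types" - this is FALSE (a lie) because Dave is a knave and Grace is a knave.
- Grace (knave) says "At least one of us is a knight" - this is FALSE (a lie) because no one is a knight.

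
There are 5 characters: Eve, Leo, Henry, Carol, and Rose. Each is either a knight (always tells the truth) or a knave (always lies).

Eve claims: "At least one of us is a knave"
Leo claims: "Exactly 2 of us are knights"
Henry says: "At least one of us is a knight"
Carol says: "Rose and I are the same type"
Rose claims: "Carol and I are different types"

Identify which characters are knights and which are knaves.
Eve is a knight.
Leo is a knave.
Henry is a knight.
Carol is a knave.
Rose is a knight.

Verification:
- Eve (knight) says "At least one of us is a knave" - this is TRUE because Leo and Carol are knaves.
- Leo (knave) says "Exactly 2 of us are knights" - this is FALSE (a lie) because there are 3 knights.
- Henry (knight) says "At least one of us is a knight" - this is TRUE because Eve, Henry, and Rose are knights.
- Carol (knave) says "Rose and I are the same type" - this is FALSE (a lie) because Carol is a knave and Rose is a knight.
- Rose (knight) says "Carol and I are different types" - this is TRUE because Rose is a knight and Carol is a knave.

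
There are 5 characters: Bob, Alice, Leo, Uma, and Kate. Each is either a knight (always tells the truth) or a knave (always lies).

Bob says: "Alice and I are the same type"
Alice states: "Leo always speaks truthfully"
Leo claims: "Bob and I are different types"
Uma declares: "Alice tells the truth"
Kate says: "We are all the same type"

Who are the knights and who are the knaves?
Bob is a knave.
Alice is a knight.
Leo is a knight.
Uma is a knight.
Kate is a knave.

Verification:
- Bob (knave) says "Alice and I are the same type" - this is FALSE (a lie) because Bob is a knave and Alice is a knight.
- Alice (knight) says "Leo always speaks truthfully" - this is TRUE because Leo is a knight.
- Leo (knight) says "Bob and I are different types" - this is TRUE because Leo is a knight and Bob is a knave.
- Uma (knight) says "Alice tells the truth" - this is TRUE because Alice is a knight.
- Kate (knave) says "We are all the same type" - this is FALSE (a lie) because Alice, Leo, and Uma are knights and Bob and Kate are knaves.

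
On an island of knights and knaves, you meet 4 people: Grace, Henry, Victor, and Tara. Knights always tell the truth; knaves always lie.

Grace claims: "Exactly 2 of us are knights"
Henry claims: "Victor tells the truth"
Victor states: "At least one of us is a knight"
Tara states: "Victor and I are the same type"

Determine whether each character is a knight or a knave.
Grace is a knave.
Henry is a knight.
Victor is a knight.
Tara is a knight.

Verification:
- Grace (knave) says "Exactly 2 of us are knights" - this is FALSE (a lie) because there are 3 knights.
- Henry (knight) says "Victor tells the truth" - this is TRUE because Victor is a knight.
- Victor (knight) says "At least one of us is a knight" - this is TRUE because Henry, Victor, and Tara are knights.
- Tara (knight) says "Victor and I are the same type" - this is TRUE because Tara is a knight and Victor is a knight.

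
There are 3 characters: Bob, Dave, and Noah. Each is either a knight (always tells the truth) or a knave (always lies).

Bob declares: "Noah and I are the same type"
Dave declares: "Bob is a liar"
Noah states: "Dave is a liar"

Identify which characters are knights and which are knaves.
Bob is a knight.
Dave is a knave.
Noah is a knight.

Verification:
- Bob (knight) says "Noah and I are the same type" - this is TRUE because Bob is a knight and Noah is a knight.
- Dave (knave) says "Bob is a liar" - this is FALSE (a lie) because Bob is a knight.
- Noah (knight) says "Dave is a liar" - this is TRUE because Dave is a knave.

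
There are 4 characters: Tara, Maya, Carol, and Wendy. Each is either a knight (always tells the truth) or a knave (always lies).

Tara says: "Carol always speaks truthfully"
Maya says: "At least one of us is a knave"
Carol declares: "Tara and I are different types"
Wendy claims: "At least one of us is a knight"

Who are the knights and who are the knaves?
Tara is a knave.
Maya is a knight.
Carol is a knave.
Wendy is a knight.

Verification:
- Tara (knave) says "Carol always speaks truthfully" - this is FALSE (a lie) because Carol is a knave.
- Maya (knight) says "At least one of us is a knave" - this is TRUE because Tara and Carol are knaves.
- Carol (knave) says "Tara and I are different types" - this is FALSE (a lie) because Carol is a knave and Tara is a knave.
- Wendy (knight) says "At least one of us is a knight" - this is TRUE because Maya and Wendy are knights.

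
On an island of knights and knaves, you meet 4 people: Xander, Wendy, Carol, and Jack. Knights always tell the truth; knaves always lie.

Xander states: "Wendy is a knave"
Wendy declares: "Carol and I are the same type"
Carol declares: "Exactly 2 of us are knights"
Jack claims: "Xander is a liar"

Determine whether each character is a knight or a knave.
Xander is a knight.
Wendy is a knave.
Carol is a knight.
Jack is a knave.

Verification:
- Xander (knight) says "Wendy is a knave" - this is TRUE because Wendy is a knave.
- Wendy (knave) says "Carol and I are the same type" - this is FALSE (a lie) because Wendy is a knave and Carol is a knight.
- Carol (knight) says "Exactly 2 of us are knights" - this is TRUE because there are 2 knights.
- Jack (knave) says "Xander is a liar" - this is FALSE (a lie) because Xander is a knight.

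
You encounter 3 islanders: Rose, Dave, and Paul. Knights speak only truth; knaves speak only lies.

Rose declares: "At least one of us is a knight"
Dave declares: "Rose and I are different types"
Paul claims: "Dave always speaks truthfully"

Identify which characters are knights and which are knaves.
Rose is a knave.
Dave is a knave.
Paul is a knave.

Verification:
- Rose (knave) says "At least one of us is a knight" - this is FALSE (a lie) because no one is a knight.
- Dave (knave) says "Rose and I are different types" - this is FALSE (a lie) because Dave is a knave and Rose is a knave.
- Paul (knave) says "Dave always speaks truthfully" - this is FALSE (a lie) because Dave is a knave.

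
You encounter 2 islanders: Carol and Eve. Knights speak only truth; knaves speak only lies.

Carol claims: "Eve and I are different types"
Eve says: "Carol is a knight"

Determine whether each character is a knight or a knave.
Carol is a knave.
Eve is a knave.

Verification:
- Carol (knave) says "Eve and I are different types" - this is FALSE (a lie) because Carol is a knave and Eve is a knave.
- Eve (knave) says "Carol is a knight" - this is FALSE (a lie) because Carol is a knave.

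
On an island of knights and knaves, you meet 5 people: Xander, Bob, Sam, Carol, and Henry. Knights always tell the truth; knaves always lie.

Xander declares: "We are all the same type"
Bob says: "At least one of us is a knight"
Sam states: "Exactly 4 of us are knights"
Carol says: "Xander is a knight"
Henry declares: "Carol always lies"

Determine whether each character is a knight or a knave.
Xander is a knave.
Bob is a knight.
Sam is a knave.
Carol is a knave.
Henry is a knight.

Verification:
- Xander (knave) says "We are all the same type" - this is FALSE (a lie) because Bob and Henry are knights and Xander, Sam, and Carol are knaves.
- Bob (knight) says "At least one of us is a knight" - this is TRUE because Bob and Henry are knights.
- Sam (knave) says "Exactly 4 of us are knights" - this is FALSE (a lie) because there are 2 knights.
- Carol (knave) says "Xander is a knight" - this is FALSE (a lie) because Xander is a knave.
- Henry (knight) says "Carol always lies" - this is TRUE because Carol is a knave.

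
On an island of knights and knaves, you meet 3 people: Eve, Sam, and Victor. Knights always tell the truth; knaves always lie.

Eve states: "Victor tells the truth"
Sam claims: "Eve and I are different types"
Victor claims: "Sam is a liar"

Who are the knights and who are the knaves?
Eve is a knave.
Sam is a knight.
Victor is a knave.

Verification:
- Eve (knave) says "Victor tells the truth" - this is FALSE (a lie) because Victor is a knave.
- Sam (knight) says "Eve and I are different types" - this is TRUE because Sam is a knight and Eve is a knave.
- Victor (knave) says "Sam is a liar" - this is FALSE (a lie) because Sam is a knight.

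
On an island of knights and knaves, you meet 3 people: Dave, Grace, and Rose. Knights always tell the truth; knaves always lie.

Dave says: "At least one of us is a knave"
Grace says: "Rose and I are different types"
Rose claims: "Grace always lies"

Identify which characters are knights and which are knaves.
Dave is a knight.
Grace is a knight.
Rose is a knave.

Verification:
- Dave (knight) says "At least one of us is a knave" - this is TRUE because Rose is a knave.
- Grace (knight) says "Rose and I are different types" - this is TRUE because Grace is a knight and Rose is a knave.
- Rose (knave) says "Grace always lies" - this is FALSE (a lie) because Grace is a knight.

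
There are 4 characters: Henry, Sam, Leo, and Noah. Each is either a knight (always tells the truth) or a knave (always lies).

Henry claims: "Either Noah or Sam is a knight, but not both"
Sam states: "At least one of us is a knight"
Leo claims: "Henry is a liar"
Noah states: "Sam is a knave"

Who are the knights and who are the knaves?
Henry is a knight.
Sam is a knight.
Leo is a knave.
Noah is a knave.

Verification:
- Henry (knight) says "Either Noah or Sam is a knight, but not both" - this is TRUE because Noah is a knave and Sam is a knight.
- Sam (knight) says "At least one of us is a knight" - this is TRUE because Henry and Sam are knights.
- Leo (knave) says "Henry is a liar" - this is FALSE (a lie) because Henry is a knight.
- Noah (knave) says "Sam is a knave" - this is FALSE (a lie) because Sam is a knight.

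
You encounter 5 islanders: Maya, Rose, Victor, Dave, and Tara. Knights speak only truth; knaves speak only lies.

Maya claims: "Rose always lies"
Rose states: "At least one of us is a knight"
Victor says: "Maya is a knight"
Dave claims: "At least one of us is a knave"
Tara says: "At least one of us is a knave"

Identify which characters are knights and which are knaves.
Maya is a knave.
Rose is a knight.
Victor is a knave.
Dave is a knight.
Tara is a knight.

Verification:
- Maya (knave) says "Rose always lies" - this is FALSE (a lie) because Rose is a knight.
- Rose (knight) says "At least one of us is a knight" - this is TRUE because Rose, Dave, and Tara are knights.
- Victor (knave) says "Maya is a knight" - this is FALSE (a lie) because Maya is a knave.
- Dave (knight) says "At least one of us is a knave" - this is TRUE because Maya and Victor are knaves.
- Tara (knight) says "At least one of us is a knave" - this is TRUE because Maya and Victor are knaves.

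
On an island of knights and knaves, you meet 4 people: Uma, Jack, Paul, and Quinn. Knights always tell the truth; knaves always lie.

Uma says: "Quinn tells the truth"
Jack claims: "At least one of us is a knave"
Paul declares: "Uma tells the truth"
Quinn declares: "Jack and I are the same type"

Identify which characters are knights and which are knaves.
Uma is a knave.
Jack is a knight.
Paul is a knave.
Quinn is a knave.

Verification:
- Uma (knave) says "Quinn tells the truth" - this is FALSE (a lie) because Quinn is a knave.
- Jack (knight) says "At least one of us is a knave" - this is TRUE because Uma, Paul, and Quinn are knaves.
- Paul (knave) says "Uma tells the truth" - this is FALSE (a lie) because Uma is a knave.
- Quinn (knave) says "Jack and I are the same type" - this is FALSE (a lie) because Quinn is a knave and Jack is a knight.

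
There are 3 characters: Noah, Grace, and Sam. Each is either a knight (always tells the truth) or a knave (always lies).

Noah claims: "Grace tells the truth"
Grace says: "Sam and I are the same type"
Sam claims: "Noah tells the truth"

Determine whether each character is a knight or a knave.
Noah is a knight.
Grace is a knight.
Sam is a knight.

Verification:
- Noah (knight) says "Grace tells the truth" - this is TRUE because Grace is a knight.
- Grace (knight) says "Sam and I are the same type" - this is TRUE because Grace is a knight and Sam is a knight.
- Sam (knight) says "Noah tells the truth" - this is TRUE because Noah is a knight.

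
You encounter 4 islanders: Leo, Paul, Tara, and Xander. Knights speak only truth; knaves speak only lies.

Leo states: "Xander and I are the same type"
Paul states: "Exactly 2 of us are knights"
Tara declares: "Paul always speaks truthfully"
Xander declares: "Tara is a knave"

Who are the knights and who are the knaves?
Leo is a knave.
Paul is a knave.
Tara is a knave.
Xander is a knight.

Verification:
- Leo (knave) says "Xander and I are the same type" - this is FALSE (a lie) because Leo is a knave and Xander is a knight.
- Paul (knave) says "Exactly 2 of us are knights" - this is FALSE (a lie) because there are 1 knights.
- Tara (knave) says "Paul always speaks truthfully" - this is FALSE (a lie) because Paul is a knave.
- Xander (knight) says "Tara is a knave" - this is TRUE because Tara is a knave.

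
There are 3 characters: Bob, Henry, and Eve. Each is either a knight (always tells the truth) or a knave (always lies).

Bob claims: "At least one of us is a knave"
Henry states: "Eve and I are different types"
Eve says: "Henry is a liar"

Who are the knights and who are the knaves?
Bob is a knight.
Henry is a knight.
Eve is a knave.

Verification:
- Bob (knight) says "At least one of us is a knave" - this is TRUE because Eve is a knave.
- Henry (knight) says "Eve and I are different types" - this is TRUE because Henry is a knight and Eve is a knave.
- Eve (knave) says "Henry is a liar" - this is FALSE (a lie) because Henry is a knight.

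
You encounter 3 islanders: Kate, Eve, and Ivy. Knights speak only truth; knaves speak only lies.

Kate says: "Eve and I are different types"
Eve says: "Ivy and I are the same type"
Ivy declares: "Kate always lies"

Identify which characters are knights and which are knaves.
Kate is a knave.
Eve is a knave.
Ivy is a knight.

Verification:
- Kate (knave) says "Eve and I are different types" - this is FALSE (a lie) because Kate is a knave and Eve is a knave.
- Eve (knave) says "Ivy and I are the same type" - this is FALSE (a lie) because Eve is a knave and Ivy is a knight.
- Ivy (knight) says "Kate always lies" - this is TRUE because Kate is a knave.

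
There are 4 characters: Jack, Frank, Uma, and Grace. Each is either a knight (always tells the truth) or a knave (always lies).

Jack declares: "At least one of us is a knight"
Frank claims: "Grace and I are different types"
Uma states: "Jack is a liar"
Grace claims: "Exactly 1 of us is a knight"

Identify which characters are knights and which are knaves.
Jack is a knight.
Frank is a knight.
Uma is a knave.
Grace is a knave.

Verification:
- Jack (knight) says "At least one of us is a knight" - this is TRUE because Jack and Frank are knights.
- Frank (knight) says "Grace and I are different types" - this is TRUE because Frank is a knight and Grace is a knave.
- Uma (knave) says "Jack is a liar" - this is FALSE (a lie) because Jack is a knight.
- Grace (knave) says "Exactly 1 of us is a knight" - this is FALSE (a lie) because there are 2 knights.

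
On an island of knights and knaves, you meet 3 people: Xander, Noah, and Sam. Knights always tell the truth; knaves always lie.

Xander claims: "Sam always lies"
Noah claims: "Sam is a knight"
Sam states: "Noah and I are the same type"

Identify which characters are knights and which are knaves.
Xander is a knave.
Noah is a knight.
Sam is a knight.

Verification:
- Xander (knave) says "Sam always lies" - this is FALSE (a lie) because Sam is a knight.
- Noah (knight) says "Sam is a knight" - this is TRUE because Sam is a knight.
- Sam (knight) says "Noah and I are the same type" - this is TRUE because Sam is a knight and Noah is a knight.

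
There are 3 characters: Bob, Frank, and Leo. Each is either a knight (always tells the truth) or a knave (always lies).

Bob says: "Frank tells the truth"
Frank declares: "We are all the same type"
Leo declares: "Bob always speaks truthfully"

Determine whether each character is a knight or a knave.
Bob is a knight.
Frank is a knight.
Leo is a knight.

Verification:
- Bob (knight) says "Frank tells the truth" - this is TRUE because Frank is a knight.
- Frank (knight) says "We are all the same type" - this is TRUE because Bob, Frank, and Leo are knights.
- Leo (knight) says "Bob always speaks truthfully" - this is TRUE because Bob is a knight.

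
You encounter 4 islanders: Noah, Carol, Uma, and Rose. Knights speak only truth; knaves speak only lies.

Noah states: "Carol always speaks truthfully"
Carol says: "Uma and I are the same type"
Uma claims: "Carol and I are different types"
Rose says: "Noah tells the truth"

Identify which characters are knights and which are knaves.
Noah is a knave.
Carol is a knave.
Uma is a knight.
Rose is a knave.

Verification:
- Noah (knave) says "Carol always speaks truthfully" - this is FALSE (a lie) because Carol is a knave.
- Carol (knave) says "Uma and I are the same type" - this is FALSE (a lie) because Carol is a knave and Uma is a knight.
- Uma (knight) says "Carol and I are different types" - this is TRUE because Uma is a knight and Carol is a knave.
- Rose (knave) says "Noah tells the truth" - this is FALSE (a lie) because Noah is a knave.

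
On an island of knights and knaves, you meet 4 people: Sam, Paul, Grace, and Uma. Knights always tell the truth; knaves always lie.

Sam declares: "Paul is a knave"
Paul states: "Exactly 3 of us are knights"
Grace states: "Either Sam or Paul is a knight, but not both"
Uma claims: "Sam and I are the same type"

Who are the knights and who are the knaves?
Sam is a knight.
Paul is a knave.
Grace is a knight.
Uma is a knave.

Verification:
- Sam (knight) says "Paul is a knave" - this is TRUE because Paul is a knave.
- Paul (knave) says "Exactly 3 of us are knights" - this is FALSE (a lie) because there are 2 knights.
- Grace (knight) says "Either Sam or Paul is a knight, but not both" - this is TRUE because Sam is a knight and Paul is a knave.
- Uma (knave) says "Sam and I are the same type" - this is FALSE (a lie) because Uma is a knave and Sam is a knight.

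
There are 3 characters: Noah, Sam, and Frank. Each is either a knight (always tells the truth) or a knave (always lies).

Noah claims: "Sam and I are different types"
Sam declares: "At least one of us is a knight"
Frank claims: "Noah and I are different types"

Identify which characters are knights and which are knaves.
Noah is a knave.
Sam is a knave.
Frank is a knave.

Verification:
- Noah (knave) says "Sam and I are different types" - this is FALSE (a lie) because Noah is a knave and Sam is a knave.
- Sam (knave) says "At least one of us is a knight" - this is FALSE (a lie) because no one is a knight.
- Frank (knave) says "Noah and I are different types" - this is FALSE (a lie) because Frank is a knave and Noah is a knave.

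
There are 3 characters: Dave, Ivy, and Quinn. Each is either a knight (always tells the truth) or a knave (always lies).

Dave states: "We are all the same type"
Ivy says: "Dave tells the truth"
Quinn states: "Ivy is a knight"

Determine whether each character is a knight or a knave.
Dave is a knight.
Ivy is a knight.
Quinn is a knight.

Verification:
- Dave (knight) says "We are all the same type" - this is TRUE because Dave, Ivy, and Quinn are knights.
- Ivy (knight) says "Dave tells the truth" - this is TRUE because Dave is a knight.
- Quinn (knight) says "Ivy is a knight" - this is TRUE because Ivy is a knight.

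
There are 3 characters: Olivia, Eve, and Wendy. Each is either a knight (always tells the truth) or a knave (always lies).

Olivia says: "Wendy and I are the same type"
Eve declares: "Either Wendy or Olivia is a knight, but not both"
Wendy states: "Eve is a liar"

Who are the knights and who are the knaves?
Olivia is a knight.
Eve is a knave.
Wendy is a knight.

Verification:
- Olivia (knight) says "Wendy and I are the same type" - this is TRUE because Olivia is a knight and Wendy is a knight.
- Eve (knave) says "Either Wendy or Olivia is a knight, but not both" - this is FALSE (a lie) because Wendy is a knight and Olivia is a knight.
- Wendy (knight) says "Eve is a liar" - this is TRUE because Eve is a knave.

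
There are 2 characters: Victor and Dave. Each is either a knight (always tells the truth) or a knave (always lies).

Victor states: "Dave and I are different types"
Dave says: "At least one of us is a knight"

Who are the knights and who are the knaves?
Victor is a knave.
Dave is a knave.

Verification:
- Victor (knave) says "Dave and I are different types" - this is FALSE (a lie) because Victor is a knave and Dave is a knave.
- Dave (knave) says "At least one of us is a knight" - this is FALSE (a lie) because no one is a knight.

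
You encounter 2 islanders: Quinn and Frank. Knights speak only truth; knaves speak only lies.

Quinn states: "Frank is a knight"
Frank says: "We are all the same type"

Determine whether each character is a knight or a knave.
Quinn is a knight.
Frank is a knight.

Verification:
- Quinn (knight) says "Frank is a knight" - this is TRUE because Frank is a knight.
- Frank (knight) says "We are all the same type" - this is TRUE because Quinn and Frank are knights.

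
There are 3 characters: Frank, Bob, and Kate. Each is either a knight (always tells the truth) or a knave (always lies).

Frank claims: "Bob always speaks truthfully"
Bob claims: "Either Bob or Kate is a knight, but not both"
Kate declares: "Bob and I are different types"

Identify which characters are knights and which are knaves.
Frank is a knave.
Bob is a knave.
Kate is a knave.

Verification:
- Frank (knave) says "Bob always speaks truthfully" - this is FALSE (a lie) because Bob is a knave.
- Bob (knave) says "Either Bob or Kate is a knight, but not both" - this is FALSE (a lie) because Bob is a knave and Kate is a knave.
- Kate (knave) says "Bob and I are different types" - this is FALSE (a lie) because Kate is a knave and Bob is a knave.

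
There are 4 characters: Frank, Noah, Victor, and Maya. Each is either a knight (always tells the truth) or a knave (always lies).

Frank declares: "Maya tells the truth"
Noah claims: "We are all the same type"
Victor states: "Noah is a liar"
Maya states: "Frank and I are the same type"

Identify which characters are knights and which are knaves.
Frank is a knight.
Noah is a knave.
Victor is a knight.
Maya is a knight.

Verification:
- Frank (knight) says "Maya tells the truth" - this is TRUE because Maya is a knight.
- Noah (knave) says "We are all the same type" - this is FALSE (a lie) because Frank, Victor, and Maya are knights and Noah is a knave.
- Victor (knight) says "Noah is a liar" - this is TRUE because Noah is a knave.
- Maya (knight) says "Frank and I are the same type" - this is TRUE because Maya is a knight and Frank is a knight.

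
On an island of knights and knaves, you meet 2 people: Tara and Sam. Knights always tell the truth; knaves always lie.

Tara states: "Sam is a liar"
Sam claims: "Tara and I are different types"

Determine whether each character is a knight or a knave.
Tara is a knave.
Sam is a knight.

Verification:
- Tara (knave) says "Sam is a liar" - this is FALSE (a lie) because Sam is a knight.
- Sam (knight) says "Tara and I are different types" - this is TRUE because Sam is a knight and Tara is a knave.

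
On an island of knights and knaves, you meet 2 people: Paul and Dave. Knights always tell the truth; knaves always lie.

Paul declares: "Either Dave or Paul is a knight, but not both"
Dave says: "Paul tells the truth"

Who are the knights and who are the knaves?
Paul is a knave.
Dave is a knave.

Verification:
- Paul (knave) says "Either Dave or Paul is a knight, but not both" - this is FALSE (a lie) because Dave is a knave and Paul is a knave.
- Dave (knave) says "Paul tells the truth" - this is FALSE (a lie) because Paul is a knave.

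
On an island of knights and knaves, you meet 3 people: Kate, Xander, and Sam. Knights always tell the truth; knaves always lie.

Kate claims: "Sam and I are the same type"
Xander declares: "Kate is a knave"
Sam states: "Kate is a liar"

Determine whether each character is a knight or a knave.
Kate is a knave.
Xander is a knight.
Sam is a knight.

Verification:
- Kate (knave) says "Sam and I are the same type" - this is FALSE (a lie) because Kate is a knave and Sam is a knight.
- Xander (knight) says "Kate is a knave" - this is TRUE because Kate is a knave.
- Sam (knight) says "Kate is a liar" - this is TRUE because Kate is a knave.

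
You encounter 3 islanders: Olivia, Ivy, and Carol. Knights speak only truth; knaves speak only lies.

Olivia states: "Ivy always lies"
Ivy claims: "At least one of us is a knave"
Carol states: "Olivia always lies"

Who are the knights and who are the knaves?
Olivia is a knave.
Ivy is a knight.
Carol is a knight.

Verification:
- Olivia (knave) says "Ivy always lies" - this is FALSE (a lie) because Ivy is a knight.
- Ivy (knight) says "At least one of us is a knave" - this is TRUE because Olivia is a knave.
- Carol (knight) says "Olivia always lies" - this is TRUE because Olivia is a knave.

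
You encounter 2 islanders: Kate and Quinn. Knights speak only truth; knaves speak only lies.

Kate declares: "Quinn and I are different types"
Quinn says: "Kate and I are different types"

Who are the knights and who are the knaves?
Kate is a knave.
Quinn is a knave.

Verification:
- Kate (knave) says "Quinn and I are different types" - this is FALSE (a lie) because Kate is a knave and Quinn is a knave.
- Quinn (knave) says "Kate and I are different types" - this is FALSE (a lie) because Quinn is a knave and Kate is a knave.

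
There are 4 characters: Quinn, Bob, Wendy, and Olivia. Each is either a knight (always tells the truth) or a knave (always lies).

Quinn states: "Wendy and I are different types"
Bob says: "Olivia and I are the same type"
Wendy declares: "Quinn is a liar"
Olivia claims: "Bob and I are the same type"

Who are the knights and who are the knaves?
Quinn is a knight.
Bob is a knight.
Wendy is a knave.
Olivia is a knight.

Verification:
- Quinn (knight) says "Wendy and I are different types" - this is TRUE because Quinn is a knight and Wendy is a knave.
- Bob (knight) says "Olivia and I are the same type" - this is TRUE because Bob is a knight and Olivia is a knight.
- Wendy (knave) says "Quinn is a liar" - this is FALSE (a lie) because Quinn is a knight.
- Olivia (knight) says "Bob and I are the same type" - this is TRUE because Olivia is a knight and Bob is a knight.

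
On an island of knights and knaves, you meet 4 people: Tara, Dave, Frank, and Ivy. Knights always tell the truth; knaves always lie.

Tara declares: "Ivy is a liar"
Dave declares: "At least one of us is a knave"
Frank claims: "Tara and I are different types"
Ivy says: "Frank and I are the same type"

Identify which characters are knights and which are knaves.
Tara is a knave.
Dave is a knight.
Frank is a knight.
Ivy is a knight.

Verification:
- Tara (knave) says "Ivy is a liar" - this is FALSE (a lie) because Ivy is a knight.
- Dave (knight) says "At least one of us is a knave" - this is TRUE because Tara is a knave.
- Frank (knight) says "Tara and I are different types" - this is TRUE because Frank is a knight and Tara is a knave.
- Ivy (knight) says "Frank and I are the same type" - this is TRUE because Ivy is a knight and Frank is a knight.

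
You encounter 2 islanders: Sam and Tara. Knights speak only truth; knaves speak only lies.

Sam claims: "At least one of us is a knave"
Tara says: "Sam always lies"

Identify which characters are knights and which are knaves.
Sam is a knight.
Tara is a knave.

Verification:
- Sam (knight) says "At least one of us is a knave" - this is TRUE because Tara is a knave.
- Tara (knave) says "Sam always lies" - this is FALSE (a lie) because Sam is a knight.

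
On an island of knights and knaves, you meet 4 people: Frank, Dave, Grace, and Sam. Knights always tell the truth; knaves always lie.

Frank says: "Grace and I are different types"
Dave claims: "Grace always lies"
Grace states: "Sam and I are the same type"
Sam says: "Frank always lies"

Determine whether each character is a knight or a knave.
Frank is a knave.
Dave is a knight.
Grace is a knave.
Sam is a knight.

Verification:
- Frank (knave) says "Grace and I are different types" - this is FALSE (a lie) because Frank is a knave and Grace is a knave.
- Dave (knight) says "Grace always lies" - this is TRUE because Grace is a knave.
- Grace (knave) says "Sam and I are the same type" - this is FALSE (a lie) because Grace is a knave and Sam is a knight.
- Sam (knight) says "Frank always lies" - this is TRUE because Frank is a knave.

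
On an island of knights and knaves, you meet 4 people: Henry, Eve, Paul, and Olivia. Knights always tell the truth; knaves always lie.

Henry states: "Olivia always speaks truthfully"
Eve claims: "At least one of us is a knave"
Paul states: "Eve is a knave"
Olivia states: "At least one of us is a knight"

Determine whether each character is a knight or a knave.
Henry is a knight.
Eve is a knight.
Paul is a knave.
Olivia is a knight.

Verification:
- Henry (knight) says "Olivia always speaks truthfully" - this is TRUE because Olivia is a knight.
- Eve (knight) says "At least one of us is a knave" - this is TRUE because Paul is a knave.
- Paul (knave) says "Eve is a knave" - this is FALSE (a lie) because Eve is a knight.
- Olivia (knight) says "At least one of us is a knight" - this is TRUE because Henry, Eve, and Olivia are knights.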